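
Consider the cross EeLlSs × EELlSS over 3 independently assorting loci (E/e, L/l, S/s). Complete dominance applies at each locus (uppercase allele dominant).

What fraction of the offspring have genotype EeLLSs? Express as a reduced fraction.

EeLlSs gametes: ELS×1, ELs×1, ElS×1, Els×1, eLS×1, eLs×1, elS×1, els×1
EELlSS gametes: ELS×4, ElS×4
EeLlSs×EELlSS grid (8·8=64): EELLSS=4 EELLSs=4 EELlSS=8 EELlSs=8 EEllSS=4 EEllSs=4 EeLLSS=4 EeLLSs=4 EeLlSS=8 EeLlSs=8 EellSS=4 EellSs=4
EeLLSs hits 4/64; gcd=4; 4÷4/64÷4 = 1/16

P(EeLLSs) = 1/16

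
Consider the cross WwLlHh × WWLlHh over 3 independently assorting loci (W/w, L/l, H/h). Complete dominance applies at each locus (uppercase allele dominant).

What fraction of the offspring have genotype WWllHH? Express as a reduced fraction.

WwLlHh gametes: WLH×1, WLh×1, WlH×1, Wlh×1, wLH×1, wLh×1, wlH×1, wlh×1
WWLlHh gametes: WLH×2, WLh×2, WlH×2, Wlh×2
WwLlHh×WWLlHh grid (8·8=64): WWLLHH=2 WWLLHh=4 WWLLhh=2 WWLlHH=4 WWLlHh=8 WWLlhh=4 WWllHH=2 WWllHh=4 WWllhh=2 WwLLHH=2 WwLLHh=4 WwLLhh=2 WwLlHH=4 WwLlHh=8 WwLlhh=4 WwllHH=2 WwllHh=4 Wwllhh=2
WWllHH hits 2/64; gcd=2; 2÷2/64÷2 = 1/32

P(WWllHH) = 1/32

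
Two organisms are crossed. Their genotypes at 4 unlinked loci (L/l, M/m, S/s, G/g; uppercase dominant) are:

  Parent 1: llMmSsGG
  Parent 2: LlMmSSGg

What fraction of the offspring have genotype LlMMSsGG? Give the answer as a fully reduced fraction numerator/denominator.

llMmSsGG gametes: lMSG×4, lMsG×4, lmSG×4, lmsG×4
LlMmSSGg gametes: LMSG×2, LMSg×2, LmSG×2, LmSg×2, lMSG×2, lMSg×2, lmSG×2, lmSg×2
llMmSsGG×LlMmSSGg grid (16·16=256): LlMMSSGG=8 LlMMSSGg=8 LlMMSsGG=8 LlMMSsGg=8 LlMmSSGG=16 LlMmSSGg=16 LlMmSsGG=16 LlMmSsGg=16 LlmmSSGG=8 LlmmSSGg=8 LlmmSsGG=8 LlmmSsGg=8 llMMSSGG=8 llMMSSGg=8 llMMSsGG=8 llMMSsGg=8 llMmSSGG=16 llMmSSGg=16 llMmSsGG=16 llMmSsGg=16 llmmSSGG=8 llmmSSGg=8 llmmSsGG=8 llmmSsGg=8
LlMMSsGG hits 8/256; gcd=8; 8÷8/256÷8 = 1/32

P(LlMMSsGG) = 1/32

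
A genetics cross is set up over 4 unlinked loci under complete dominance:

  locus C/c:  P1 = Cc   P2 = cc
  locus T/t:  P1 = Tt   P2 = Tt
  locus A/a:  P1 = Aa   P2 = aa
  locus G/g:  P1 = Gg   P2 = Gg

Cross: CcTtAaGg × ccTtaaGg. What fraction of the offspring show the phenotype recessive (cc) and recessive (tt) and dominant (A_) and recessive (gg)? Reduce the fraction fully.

CcTtAaGg gametes: CTAG×1, CTAg×1, CTaG×1, CTag×1, CtAG×1, CtAg×1, CtaG×1, Ctag×1, cTAG×1, cTAg×1, cTaG×1, cTag×1, ctAG×1, ctAg×1, ctaG×1, ctag×1
ccTtaaGg gametes: cTaG×4, cTag×4, ctaG×4, ctag×4
CcTtAaGg×ccTtaaGg grid (16·16=256): CcTTAaGG=4 CcTTAaGg=8 CcTTAagg=4 CcTTaaGG=4 CcTTaaGg=8 CcTTaagg=4 CcTtAaGG=8 CcTtAaGg=16 CcTtAagg=8 CcTtaaGG=8 CcTtaaGg=16 CcTtaagg=8 CcttAaGG=4 CcttAaGg=8 CcttAagg=4 CcttaaGG=4 CcttaaGg=8 Ccttaagg=4 ccTTAaGG=4 ccTTAaGg=8 ccTTAagg=4 ccTTaaGG=4 ccTTaaGg=8 ccTTaagg=4 ccTtAaGG=8 ccTtAaGg=16 ccTtAagg=8 ccTtaaGG=8 ccTtaaGg=16 ccTtaagg=8 ccttAaGG=4 ccttAaGg=8 ccttAagg=4 ccttaaGG=4 ccttaaGg=8 ccttaagg=4
cc tt A_ gg hits 4/256; gcd=4; 4÷4/256÷4 = 1/64

P(cc tt A_ gg) = 1/64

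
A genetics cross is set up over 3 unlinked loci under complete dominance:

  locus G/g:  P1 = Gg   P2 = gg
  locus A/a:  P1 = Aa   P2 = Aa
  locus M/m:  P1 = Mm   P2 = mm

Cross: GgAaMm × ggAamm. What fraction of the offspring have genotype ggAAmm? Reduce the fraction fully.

GgAaMm gametes: GAM×1, GAm×1, GaM×1, Gam×1, gAM×1, gAm×1, gaM×1, gam×1
ggAamm gametes: gAm×4, gam×4
GgAaMm×ggAamm grid (8·8=64): GgAAMm=4 GgAAmm=4 GgAaMm=8 GgAamm=8 GgaaMm=4 Ggaamm=4 ggAAMm=4 ggAAmm=4 ggAaMm=8 ggAamm=8 ggaaMm=4 ggaamm=4
ggAAmm hits 4/64; gcd=4; 4÷4/64÷4 = 1/16

P(ggAAmm) = 1/16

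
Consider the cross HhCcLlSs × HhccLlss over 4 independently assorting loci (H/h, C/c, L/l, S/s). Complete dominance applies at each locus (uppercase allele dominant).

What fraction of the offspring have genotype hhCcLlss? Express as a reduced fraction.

HhCcLlSs gametes: HCLS×1, HCLs×1, HClS×1, HCls×1, HcLS×1, HcLs×1, HclS×1, Hcls×1, hCLS×1, hCLs×1, hClS×1, hCls×1, hcLS×1, hcLs×1, hclS×1, hcls×1
HhccLlss gametes: HcLs×4, Hcls×4, hcLs×4, hcls×4
HhCcLlSs×HhccLlss grid (16·16=256): HHCcLLSs=4 HHCcLLss=4 HHCcLlSs=8 HHCcLlss=8 HHCcllSs=4 HHCcllss=4 HHccLLSs=4 HHccLLss=4 HHccLlSs=8 HHccLlss=8 HHccllSs=4 HHccllss=4 HhCcLLSs=8 HhCcLLss=8 HhCcLlSs=16 HhCcLlss=16 HhCcllSs=8 HhCcllss=8 HhccLLSs=8 HhccLLss=8 HhccLlSs=16 HhccLlss=16 HhccllSs=8 Hhccllss=8 hhCcLLSs=4 hhCcLLss=4 hhCcLlSs=8 hhCcLlss=8 hhCcllSs=4 hhCcllss=4 hhccLLSs=4 hhccLLss=4 hhccLlSs=8 hhccLlss=8 hhccllSs=4 hhccllss=4
hhCcLlss hits 8/256; gcd=8; 8÷8/256÷8 = 1/32

P(hhCcLlss) = 1/32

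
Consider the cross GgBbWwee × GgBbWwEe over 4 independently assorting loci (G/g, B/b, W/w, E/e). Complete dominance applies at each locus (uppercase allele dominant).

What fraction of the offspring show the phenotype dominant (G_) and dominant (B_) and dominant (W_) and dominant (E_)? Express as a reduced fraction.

GgBbWwee gametes: GBWe×2, GBwe×2, GbWe×2, Gbwe×2, gBWe×2, gBwe×2, gbWe×2, gbwe×2
GgBbWwEe gametes: GBWE×1, GBWe×1, GBwE×1, GBwe×1, GbWE×1, GbWe×1, GbwE×1, Gbwe×1, gBWE×1, gBWe×1, gBwE×1, gBwe×1, gbWE×1, gbWe×1, gbwE×1, gbwe×1
GgBbWwee×GgBbWwEe grid (16·16=256): GGBBWWEe=2 GGBBWWee=2 GGBBWwEe=4 GGBBWwee=4 GGBBwwEe=2 GGBBwwee=2 GGBbWWEe=4 GGBbWWee=4 GGBbWwEe=8 GGBbWwee=8 GGBbwwEe=4 GGBbwwee=4 GGbbWWEe=2 GGbbWWee=2 GGbbWwEe=4 GGbbWwee=4 GGbbwwEe=2 GGbbwwee=2 GgBBWWEe=4 GgBBWWee=4 GgBBWwEe=8 GgBBWwee=8 GgBBwwEe=4 GgBBwwee=4 GgBbWWEe=8 GgBbWWee=8 GgBbWwEe=16 GgBbWwee=16 GgBbwwEe=8 GgBbwwee=8 GgbbWWEe=4 GgbbWWee=4 GgbbWwEe=8 GgbbWwee=8 GgbbwwEe=4 Ggbbwwee=4 ggBBWWEe=2 ggBBWWee=2 ggBBWwEe=4 ggBBWwee=4 ggBBwwEe=2 ggBBwwee=2 ggBbWWEe=4 ggBbWWee=4 ggBbWwEe=8 ggBbWwee=8 ggBbwwEe=4 ggBbwwee=4 ggbbWWEe=2 ggbbWWee=2 ggbbWwEe=4 ggbbWwee=4 ggbbwwEe=2 ggbbwwee=2
G_ B_ W_ E_ hits 54/256; gcd=2; 54÷2/256÷2 = 27/128

P(G_ B_ W_ E_) = 27/128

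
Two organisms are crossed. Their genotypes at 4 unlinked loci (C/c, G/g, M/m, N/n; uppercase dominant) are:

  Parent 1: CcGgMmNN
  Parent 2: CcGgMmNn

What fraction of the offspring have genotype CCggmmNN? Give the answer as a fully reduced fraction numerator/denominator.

P(CCggmmNN) = 1/128

CcGgMmNN gametes: CGMN×2, CGmN×2, CgMN×2, CgmN×2, cGMN×2, cGmN×2, cgMN×2, cgmN×2
CcGgMmNn gametes: CGMN×1, CGMn×1, CGmN×1, CGmn×1, CgMN×1, CgMn×1, CgmN×1, Cgmn×1, cGMN×1, cGMn×1, cGmN×1, cGmn×1, cgMN×1, cgMn×1, cgmN×1, cgmn×1
CcGgMmNN×CcGgMmNn grid (16·16=256): CCGGMMNN=2 CCGGMMNn=2 CCGGMmNN=4 CCGGMmNn=4 CCGGmmNN=2 CCGGmmNn=2 CCGgMMNN=4 CCGgMMNn=4 CCGgMmNN=8 CCGgMmNn=8 CCGgmmNN=4 CCGgmmNn=4 CCggMMNN=2 CCggMMNn=2 CCggMmNN=4 CCggMmNn=4 CCggmmNN=2 CCggmmNn=2 CcGGMMNN=4 CcGGMMNn=4 CcGGMmNN=8 CcGGMmNn=8 CcGGmmNN=4 CcGGmmNn=4 CcGgMMNN=8 CcGgMMNn=8 CcGgMmNN=16 CcGgMmNn=16 CcGgmmNN=8 CcGgmmNn=8 CcggMMNN=4 CcggMMNn=4 CcggMmNN=8 CcggMmNn=8 CcggmmNN=4 CcggmmNn=4 ccGGMMNN=2 ccGGMMNn=2 ccGGMmNN=4 ccGGMmNn=4 ccGGmmNN=2 ccGGmmNn=2 ccGgMMNN=4 ccGgMMNn=4 ccGgMmNN=8 ccGgMmNn=8 ccGgmmNN=4 ccGgmmNn=4 ccggMMNN=2 ccggMMNn=2 ccggMmNN=4 ccggMmNn=4 ccggmmNN=2 ccggmmNn=2
CCggmmNN hits 2/256; gcd=2; 2÷2/256÷2 = 1/128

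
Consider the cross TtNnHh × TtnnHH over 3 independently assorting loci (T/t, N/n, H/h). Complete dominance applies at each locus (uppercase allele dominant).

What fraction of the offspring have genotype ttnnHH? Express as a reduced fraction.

P(ttnnHH) = 1/16

TtNnHh gametes: TNH×1, TNh×1, TnH×1, Tnh×1, tNH×1, tNh×1, tnH×1, tnh×1
TtnnHH gametes: TnH×4, tnH×4
TtNnHh×TtnnHH grid (8·8=64): TTNnHH=4 TTNnHh=4 TTnnHH=4 TTnnHh=4 TtNnHH=8 TtNnHh=8 TtnnHH=8 TtnnHh=8 ttNnHH=4 ttNnHh=4 ttnnHH=4 ttnnHh=4
ttnnHH hits 4/64; gcd=4; 4÷4/64÷4 = 1/16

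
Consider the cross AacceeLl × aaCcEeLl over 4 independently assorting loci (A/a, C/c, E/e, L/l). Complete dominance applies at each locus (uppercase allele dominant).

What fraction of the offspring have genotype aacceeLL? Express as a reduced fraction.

P(aacceeLL) = 1/32

AacceeLl gametes: AceL×4, Acel×4, aceL×4, acel×4
aaCcEeLl gametes: aCEL×2, aCEl×2, aCeL×2, aCel×2, acEL×2, acEl×2, aceL×2, acel×2
AacceeLl×aaCcEeLl grid (16·16=256): AaCcEeLL=8 AaCcEeLl=16 AaCcEell=8 AaCceeLL=8 AaCceeLl=16 AaCceell=8 AaccEeLL=8 AaccEeLl=16 AaccEell=8 AacceeLL=8 AacceeLl=16 Aacceell=8 aaCcEeLL=8 aaCcEeLl=16 aaCcEell=8 aaCceeLL=8 aaCceeLl=16 aaCceell=8 aaccEeLL=8 aaccEeLl=16 aaccEell=8 aacceeLL=8 aacceeLl=16 aacceell=8
aacceeLL hits 8/256; gcd=8; 8÷8/256÷8 = 1/32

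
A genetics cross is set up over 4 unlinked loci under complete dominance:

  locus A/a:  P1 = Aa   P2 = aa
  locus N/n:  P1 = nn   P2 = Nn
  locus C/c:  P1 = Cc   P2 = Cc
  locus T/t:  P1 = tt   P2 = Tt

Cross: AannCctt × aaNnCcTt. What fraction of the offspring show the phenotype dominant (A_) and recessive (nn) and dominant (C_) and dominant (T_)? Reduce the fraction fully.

P(A_ nn C_ T_) = 3/32

AannCctt gametes: AnCt×4, Anct×4, anCt×4, anct×4
aaNnCcTt gametes: aNCT×2, aNCt×2, aNcT×2, aNct×2, anCT×2, anCt×2, ancT×2, anct×2
AannCctt×aaNnCcTt grid (16·16=256): AaNnCCTt=8 AaNnCCtt=8 AaNnCcTt=16 AaNnCctt=16 AaNnccTt=8 AaNncctt=8 AannCCTt=8 AannCCtt=8 AannCcTt=16 AannCctt=16 AannccTt=8 Aanncctt=8 aaNnCCTt=8 aaNnCCtt=8 aaNnCcTt=16 aaNnCctt=16 aaNnccTt=8 aaNncctt=8 aannCCTt=8 aannCCtt=8 aannCcTt=16 aannCctt=16 aannccTt=8 aanncctt=8
A_ nn C_ T_ hits 24/256; gcd=8; 24÷8/256÷8 = 3/32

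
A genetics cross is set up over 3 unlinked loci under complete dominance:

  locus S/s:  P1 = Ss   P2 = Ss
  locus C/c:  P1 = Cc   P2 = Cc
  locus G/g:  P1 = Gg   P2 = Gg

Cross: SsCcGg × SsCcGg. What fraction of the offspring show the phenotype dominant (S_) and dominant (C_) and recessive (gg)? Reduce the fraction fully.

P(S_ C_ gg) = 9/64

SsCcGg gametes: SCG×1, SCg×1, ScG×1, Scg×1, sCG×1, sCg×1, scG×1, scg×1
SsCcGg gametes: SCG×1, SCg×1, ScG×1, Scg×1, sCG×1, sCg×1, scG×1, scg×1
SsCcGg×SsCcGg grid (8·8=64): SSCCGG=1 SSCCGg=2 SSCCgg=1 SSCcGG=2 SSCcGg=4 SSCcgg=2 SSccGG=1 SSccGg=2 SSccgg=1 SsCCGG=2 SsCCGg=4 SsCCgg=2 SsCcGG=4 SsCcGg=8 SsCcgg=4 SsccGG=2 SsccGg=4 Ssccgg=2 ssCCGG=1 ssCCGg=2 ssCCgg=1 ssCcGG=2 ssCcGg=4 ssCcgg=2 ssccGG=1 ssccGg=2 ssccgg=1
S_ C_ gg hits 9/64; gcd=1; 9÷1/64÷1 = 9/64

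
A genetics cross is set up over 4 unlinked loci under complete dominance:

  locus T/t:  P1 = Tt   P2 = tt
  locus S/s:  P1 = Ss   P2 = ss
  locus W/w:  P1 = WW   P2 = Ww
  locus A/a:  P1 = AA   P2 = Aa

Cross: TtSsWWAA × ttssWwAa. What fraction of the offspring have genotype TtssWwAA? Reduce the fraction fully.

TtSsWWAA gametes: TSWA×4, TsWA×4, tSWA×4, tsWA×4
ttssWwAa gametes: tsWA×4, tsWa×4, tswA×4, tswa×4
TtSsWWAA×ttssWwAa grid (16·16=256): TtSsWWAA=16 TtSsWWAa=16 TtSsWwAA=16 TtSsWwAa=16 TtssWWAA=16 TtssWWAa=16 TtssWwAA=16 TtssWwAa=16 ttSsWWAA=16 ttSsWWAa=16 ttSsWwAA=16 ttSsWwAa=16 ttssWWAA=16 ttssWWAa=16 ttssWwAA=16 ttssWwAa=16
TtssWwAA hits 16/256; gcd=16; 16÷16/256÷16 = 1/16

P(TtssWwAA) = 1/16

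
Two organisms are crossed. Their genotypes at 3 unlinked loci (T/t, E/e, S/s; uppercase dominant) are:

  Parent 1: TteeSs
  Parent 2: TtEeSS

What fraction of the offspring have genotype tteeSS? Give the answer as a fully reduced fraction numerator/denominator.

P(tteeSS) = 1/16

TteeSs gametes: TeS×2, Tes×2, teS×2, tes×2
TtEeSS gametes: TES×2, TeS×2, tES×2, teS×2
TteeSs×TtEeSS grid (8·8=64): TTEeSS=4 TTEeSs=4 TTeeSS=4 TTeeSs=4 TtEeSS=8 TtEeSs=8 TteeSS=8 TteeSs=8 ttEeSS=4 ttEeSs=4 tteeSS=4 tteeSs=4
tteeSS hits 4/64; gcd=4; 4÷4/64÷4 = 1/16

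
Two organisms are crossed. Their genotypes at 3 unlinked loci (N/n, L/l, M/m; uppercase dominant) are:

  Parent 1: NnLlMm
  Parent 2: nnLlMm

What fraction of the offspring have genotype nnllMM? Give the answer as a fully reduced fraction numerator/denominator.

NnLlMm gametes: NLM×1, NLm×1, NlM×1, Nlm×1, nLM×1, nLm×1, nlM×1, nlm×1
nnLlMm gametes: nLM×2, nLm×2, nlM×2, nlm×2
NnLlMm×nnLlMm grid (8·8=64): NnLLMM=2 NnLLMm=4 NnLLmm=2 NnLlMM=4 NnLlMm=8 NnLlmm=4 NnllMM=2 NnllMm=4 Nnllmm=2 nnLLMM=2 nnLLMm=4 nnLLmm=2 nnLlMM=4 nnLlMm=8 nnLlmm=4 nnllMM=2 nnllMm=4 nnllmm=2
nnllMM hits 2/64; gcd=2; 2÷2/64÷2 = 1/32

P(nnllMM) = 1/32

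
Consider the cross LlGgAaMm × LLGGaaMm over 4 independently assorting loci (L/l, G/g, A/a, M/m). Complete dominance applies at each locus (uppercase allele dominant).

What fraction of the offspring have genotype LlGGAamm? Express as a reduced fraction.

P(LlGGAamm) = 1/32

LlGgAaMm gametes: LGAM×1, LGAm×1, LGaM×1, LGam×1, LgAM×1, LgAm×1, LgaM×1, Lgam×1, lGAM×1, lGAm×1, lGaM×1, lGam×1, lgAM×1, lgAm×1, lgaM×1, lgam×1
LLGGaaMm gametes: LGaM×8, LGam×8
LlGgAaMm×LLGGaaMm grid (16·16=256): LLGGAaMM=8 LLGGAaMm=16 LLGGAamm=8 LLGGaaMM=8 LLGGaaMm=16 LLGGaamm=8 LLGgAaMM=8 LLGgAaMm=16 LLGgAamm=8 LLGgaaMM=8 LLGgaaMm=16 LLGgaamm=8 LlGGAaMM=8 LlGGAaMm=16 LlGGAamm=8 LlGGaaMM=8 LlGGaaMm=16 LlGGaamm=8 LlGgAaMM=8 LlGgAaMm=16 LlGgAamm=8 LlGgaaMM=8 LlGgaaMm=16 LlGgaamm=8
LlGGAamm hits 8/256; gcd=8; 8÷8/256÷8 = 1/32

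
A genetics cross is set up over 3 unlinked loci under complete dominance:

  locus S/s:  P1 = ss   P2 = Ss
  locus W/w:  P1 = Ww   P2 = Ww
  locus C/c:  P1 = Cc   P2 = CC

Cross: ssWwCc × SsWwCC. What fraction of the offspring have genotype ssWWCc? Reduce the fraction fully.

P(ssWWCc) = 1/16

ssWwCc gametes: sWC×2, sWc×2, swC×2, swc×2
SsWwCC gametes: SWC×2, SwC×2, sWC×2, swC×2
ssWwCc×SsWwCC grid (8·8=64): SsWWCC=4 SsWWCc=4 SsWwCC=8 SsWwCc=8 SswwCC=4 SswwCc=4 ssWWCC=4 ssWWCc=4 ssWwCC=8 ssWwCc=8 sswwCC=4 sswwCc=4
ssWWCc hits 4/64; gcd=4; 4÷4/64÷4 = 1/16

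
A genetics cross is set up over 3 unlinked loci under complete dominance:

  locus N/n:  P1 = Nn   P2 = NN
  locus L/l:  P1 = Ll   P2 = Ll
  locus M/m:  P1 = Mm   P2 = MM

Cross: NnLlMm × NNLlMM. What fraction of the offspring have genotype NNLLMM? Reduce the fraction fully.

NnLlMm gametes: NLM×1, NLm×1, NlM×1, Nlm×1, nLM×1, nLm×1, nlM×1, nlm×1
NNLlMM gametes: NLM×4, NlM×4
NnLlMm×NNLlMM grid (8·8=64): NNLLMM=4 NNLLMm=4 NNLlMM=8 NNLlMm=8 NNllMM=4 NNllMm=4 NnLLMM=4 NnLLMm=4 NnLlMM=8 NnLlMm=8 NnllMM=4 NnllMm=4
NNLLMM hits 4/64; gcd=4; 4÷4/64÷4 = 1/16

P(NNLLMM) = 1/16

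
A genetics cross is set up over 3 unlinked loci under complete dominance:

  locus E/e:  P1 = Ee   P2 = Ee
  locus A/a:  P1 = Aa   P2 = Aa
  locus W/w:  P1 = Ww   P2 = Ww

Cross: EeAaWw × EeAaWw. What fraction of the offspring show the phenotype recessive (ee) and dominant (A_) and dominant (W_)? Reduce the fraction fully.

P(ee A_ W_) = 9/64

EeAaWw gametes: EAW×1, EAw×1, EaW×1, Eaw×1, eAW×1, eAw×1, eaW×1, eaw×1
EeAaWw gametes: EAW×1, EAw×1, EaW×1, Eaw×1, eAW×1, eAw×1, eaW×1, eaw×1
EeAaWw×EeAaWw grid (8·8=64): EEAAWW=1 EEAAWw=2 EEAAww=1 EEAaWW=2 EEAaWw=4 EEAaww=2 EEaaWW=1 EEaaWw=2 EEaaww=1 EeAAWW=2 EeAAWw=4 EeAAww=2 EeAaWW=4 EeAaWw=8 EeAaww=4 EeaaWW=2 EeaaWw=4 Eeaaww=2 eeAAWW=1 eeAAWw=2 eeAAww=1 eeAaWW=2 eeAaWw=4 eeAaww=2 eeaaWW=1 eeaaWw=2 eeaaww=1
ee A_ W_ hits 9/64; gcd=1; 9÷1/64÷1 = 9/64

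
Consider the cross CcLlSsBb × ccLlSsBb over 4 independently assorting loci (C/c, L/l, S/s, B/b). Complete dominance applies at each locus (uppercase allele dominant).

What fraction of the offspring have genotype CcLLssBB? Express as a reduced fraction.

P(CcLLssBB) = 1/128

CcLlSsBb gametes: CLSB×1, CLSb×1, CLsB×1, CLsb×1, ClSB×1, ClSb×1, ClsB×1, Clsb×1, cLSB×1, cLSb×1, cLsB×1, cLsb×1, clSB×1, clSb×1, clsB×1, clsb×1
ccLlSsBb gametes: cLSB×2, cLSb×2, cLsB×2, cLsb×2, clSB×2, clSb×2, clsB×2, clsb×2
CcLlSsBb×ccLlSsBb grid (16·16=256): CcLLSSBB=2 CcLLSSBb=4 CcLLSSbb=2 CcLLSsBB=4 CcLLSsBb=8 CcLLSsbb=4 CcLLssBB=2 CcLLssBb=4 CcLLssbb=2 CcLlSSBB=4 CcLlSSBb=8 CcLlSSbb=4 CcLlSsBB=8 CcLlSsBb=16 CcLlSsbb=8 CcLlssBB=4 CcLlssBb=8 CcLlssbb=4 CcllSSBB=2 CcllSSBb=4 CcllSSbb=2 CcllSsBB=4 CcllSsBb=8 CcllSsbb=4 CcllssBB=2 CcllssBb=4 Ccllssbb=2 ccLLSSBB=2 ccLLSSBb=4 ccLLSSbb=2 ccLLSsBB=4 ccLLSsBb=8 ccLLSsbb=4 ccLLssBB=2 ccLLssBb=4 ccLLssbb=2 ccLlSSBB=4 ccLlSSBb=8 ccLlSSbb=4 ccLlSsBB=8 ccLlSsBb=16 ccLlSsbb=8 ccLlssBB=4 ccLlssBb=8 ccLlssbb=4 ccllSSBB=2 ccllSSBb=4 ccllSSbb=2 ccllSsBB=4 ccllSsBb=8 ccllSsbb=4 ccllssBB=2 ccllssBb=4 ccllssbb=2
CcLLssBB hits 2/256; gcd=2; 2÷2/256÷2 = 1/128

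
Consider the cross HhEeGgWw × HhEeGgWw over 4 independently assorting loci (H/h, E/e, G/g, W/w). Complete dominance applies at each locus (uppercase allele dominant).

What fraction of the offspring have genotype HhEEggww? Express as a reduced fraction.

HhEeGgWw gametes: HEGW×1, HEGw×1, HEgW×1, HEgw×1, HeGW×1, HeGw×1, HegW×1, Hegw×1, hEGW×1, hEGw×1, hEgW×1, hEgw×1, heGW×1, heGw×1, hegW×1, hegw×1
HhEeGgWw gametes: HEGW×1, HEGw×1, HEgW×1, HEgw×1, HeGW×1, HeGw×1, HegW×1, Hegw×1, hEGW×1, hEGw×1, hEgW×1, hEgw×1, heGW×1, heGw×1, hegW×1, hegw×1
HhEeGgWw×HhEeGgWw grid (16·16=256): HHEEGGWW=1 HHEEGGWw=2 HHEEGGww=1 HHEEGgWW=2 HHEEGgWw=4 HHEEGgww=2 HHEEggWW=1 HHEEggWw=2 HHEEggww=1 HHEeGGWW=2 HHEeGGWw=4 HHEeGGww=2 HHEeGgWW=4 HHEeGgWw=8 HHEeGgww=4 HHEeggWW=2 HHEeggWw=4 HHEeggww=2 HHeeGGWW=1 HHeeGGWw=2 HHeeGGww=1 HHeeGgWW=2 HHeeGgWw=4 HHeeGgww=2 HHeeggWW=1 HHeeggWw=2 HHeeggww=1 HhEEGGWW=2 HhEEGGWw=4 HhEEGGww=2 HhEEGgWW=4 HhEEGgWw=8 HhEEGgww=4 HhEEggWW=2 HhEEggWw=4 HhEEggww=2 HhEeGGWW=4 HhEeGGWw=8 HhEeGGww=4 HhEeGgWW=8 HhEeGgWw=16 HhEeGgww=8 HhEeggWW=4 HhEeggWw=8 HhEeggww=4 HheeGGWW=2 HheeGGWw=4 HheeGGww=2 HheeGgWW=4 HheeGgWw=8 HheeGgww=4 HheeggWW=2 HheeggWw=4 Hheeggww=2 hhEEGGWW=1 hhEEGGWw=2 hhEEGGww=1 hhEEGgWW=2 hhEEGgWw=4 hhEEGgww=2 hhEEggWW=1 hhEEggWw=2 hhEEggww=1 hhEeGGWW=2 hhEeGGWw=4 hhEeGGww=2 hhEeGgWW=4 hhEeGgWw=8 hhEeGgww=4 hhEeggWW=2 hhEeggWw=4 hhEeggww=2 hheeGGWW=1 hheeGGWw=2 hheeGGww=1 hheeGgWW=2 hheeGgWw=4 hheeGgww=2 hheeggWW=1 hheeggWw=2 hheeggww=1
HhEEggww hits 2/256; gcd=2; 2÷2/256÷2 = 1/128

P(HhEEggww) = 1/128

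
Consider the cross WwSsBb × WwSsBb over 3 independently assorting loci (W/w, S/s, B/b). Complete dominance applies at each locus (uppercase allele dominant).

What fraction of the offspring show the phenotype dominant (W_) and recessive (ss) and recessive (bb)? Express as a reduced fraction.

P(W_ ss bb) = 3/64

WwSsBb gametes: WSB×1, WSb×1, WsB×1, Wsb×1, wSB×1, wSb×1, wsB×1, wsb×1
WwSsBb gametes: WSB×1, WSb×1, WsB×1, Wsb×1, wSB×1, wSb×1, wsB×1, wsb×1
WwSsBb×WwSsBb grid (8·8=64): WWSSBB=1 WWSSBb=2 WWSSbb=1 WWSsBB=2 WWSsBb=4 WWSsbb=2 WWssBB=1 WWssBb=2 WWssbb=1 WwSSBB=2 WwSSBb=4 WwSSbb=2 WwSsBB=4 WwSsBb=8 WwSsbb=4 WwssBB=2 WwssBb=4 Wwssbb=2 wwSSBB=1 wwSSBb=2 wwSSbb=1 wwSsBB=2 wwSsBb=4 wwSsbb=2 wwssBB=1 wwssBb=2 wwssbb=1
W_ ss bb hits 3/64; gcd=1; 3÷1/64÷1 = 3/64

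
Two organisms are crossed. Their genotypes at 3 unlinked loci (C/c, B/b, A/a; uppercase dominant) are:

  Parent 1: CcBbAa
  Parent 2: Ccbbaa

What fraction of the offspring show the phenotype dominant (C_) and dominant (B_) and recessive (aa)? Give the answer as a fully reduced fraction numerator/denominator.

P(C_ B_ aa) = 3/16

CcBbAa gametes: CBA×1, CBa×1, CbA×1, Cba×1, cBA×1, cBa×1, cbA×1, cba×1
Ccbbaa gametes: Cba×4, cba×4
CcBbAa×Ccbbaa grid (8·8=64): CCBbAa=4 CCBbaa=4 CCbbAa=4 CCbbaa=4 CcBbAa=8 CcBbaa=8 CcbbAa=8 Ccbbaa=8 ccBbAa=4 ccBbaa=4 ccbbAa=4 ccbbaa=4
C_ B_ aa hits 12/64; gcd=4; 12÷4/64÷4 = 3/16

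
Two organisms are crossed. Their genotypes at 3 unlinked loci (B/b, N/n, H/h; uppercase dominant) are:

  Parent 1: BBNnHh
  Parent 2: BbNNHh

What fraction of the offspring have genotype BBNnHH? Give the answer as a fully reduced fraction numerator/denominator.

P(BBNnHH) = 1/16

BBNnHh gametes: BNH×2, BNh×2, BnH×2, Bnh×2
BbNNHh gametes: BNH×2, BNh×2, bNH×2, bNh×2
BBNnHh×BbNNHh grid (8·8=64): BBNNHH=4 BBNNHh=8 BBNNhh=4 BBNnHH=4 BBNnHh=8 BBNnhh=4 BbNNHH=4 BbNNHh=8 BbNNhh=4 BbNnHH=4 BbNnHh=8 BbNnhh=4
BBNnHH hits 4/64; gcd=4; 4÷4/64÷4 = 1/16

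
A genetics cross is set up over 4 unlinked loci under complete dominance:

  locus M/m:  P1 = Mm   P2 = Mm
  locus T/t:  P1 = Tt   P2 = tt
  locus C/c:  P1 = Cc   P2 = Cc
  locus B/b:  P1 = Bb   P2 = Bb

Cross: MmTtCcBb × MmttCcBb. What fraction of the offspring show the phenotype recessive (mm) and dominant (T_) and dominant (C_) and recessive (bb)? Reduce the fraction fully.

P(mm T_ C_ bb) = 3/128

MmTtCcBb gametes: MTCB×1, MTCb×1, MTcB×1, MTcb×1, MtCB×1, MtCb×1, MtcB×1, Mtcb×1, mTCB×1, mTCb×1, mTcB×1, mTcb×1, mtCB×1, mtCb×1, mtcB×1, mtcb×1
MmttCcBb gametes: MtCB×2, MtCb×2, MtcB×2, Mtcb×2, mtCB×2, mtCb×2, mtcB×2, mtcb×2
MmTtCcBb×MmttCcBb grid (16·16=256): MMTtCCBB=2 MMTtCCBb=4 MMTtCCbb=2 MMTtCcBB=4 MMTtCcBb=8 MMTtCcbb=4 MMTtccBB=2 MMTtccBb=4 MMTtccbb=2 MMttCCBB=2 MMttCCBb=4 MMttCCbb=2 MMttCcBB=4 MMttCcBb=8 MMttCcbb=4 MMttccBB=2 MMttccBb=4 MMttccbb=2 MmTtCCBB=4 MmTtCCBb=8 MmTtCCbb=4 MmTtCcBB=8 MmTtCcBb=16 MmTtCcbb=8 MmTtccBB=4 MmTtccBb=8 MmTtccbb=4 MmttCCBB=4 MmttCCBb=8 MmttCCbb=4 MmttCcBB=8 MmttCcBb=16 MmttCcbb=8 MmttccBB=4 MmttccBb=8 Mmttccbb=4 mmTtCCBB=2 mmTtCCBb=4 mmTtCCbb=2 mmTtCcBB=4 mmTtCcBb=8 mmTtCcbb=4 mmTtccBB=2 mmTtccBb=4 mmTtccbb=2 mmttCCBB=2 mmttCCBb=4 mmttCCbb=2 mmttCcBB=4 mmttCcBb=8 mmttCcbb=4 mmttccBB=2 mmttccBb=4 mmttccbb=2
mm T_ C_ bb hits 6/256; gcd=2; 6÷2/256÷2 = 3/128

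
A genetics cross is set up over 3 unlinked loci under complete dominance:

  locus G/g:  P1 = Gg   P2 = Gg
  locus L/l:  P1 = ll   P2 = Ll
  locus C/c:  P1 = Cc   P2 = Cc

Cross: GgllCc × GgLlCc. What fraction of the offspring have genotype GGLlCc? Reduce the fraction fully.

P(GGLlCc) = 1/16

GgllCc gametes: GlC×2, Glc×2, glC×2, glc×2
GgLlCc gametes: GLC×1, GLc×1, GlC×1, Glc×1, gLC×1, gLc×1, glC×1, glc×1
GgllCc×GgLlCc grid (8·8=64): GGLlCC=2 GGLlCc=4 GGLlcc=2 GGllCC=2 GGllCc=4 GGllcc=2 GgLlCC=4 GgLlCc=8 GgLlcc=4 GgllCC=4 GgllCc=8 Ggllcc=4 ggLlCC=2 ggLlCc=4 ggLlcc=2 ggllCC=2 ggllCc=4 ggllcc=2
GGLlCc hits 4/64; gcd=4; 4÷4/64÷4 = 1/16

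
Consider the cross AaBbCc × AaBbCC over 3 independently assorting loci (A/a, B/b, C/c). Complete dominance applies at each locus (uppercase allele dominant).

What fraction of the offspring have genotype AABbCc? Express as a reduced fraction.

P(AABbCc) = 1/16

AaBbCc gametes: ABC×1, ABc×1, AbC×1, Abc×1, aBC×1, aBc×1, abC×1, abc×1
AaBbCC gametes: ABC×2, AbC×2, aBC×2, abC×2
AaBbCc×AaBbCC grid (8·8=64): AABBCC=2 AABBCc=2 AABbCC=4 AABbCc=4 AAbbCC=2 AAbbCc=2 AaBBCC=4 AaBBCc=4 AaBbCC=8 AaBbCc=8 AabbCC=4 AabbCc=4 aaBBCC=2 aaBBCc=2 aaBbCC=4 aaBbCc=4 aabbCC=2 aabbCc=2
AABbCc hits 4/64; gcd=4; 4÷4/64÷4 = 1/16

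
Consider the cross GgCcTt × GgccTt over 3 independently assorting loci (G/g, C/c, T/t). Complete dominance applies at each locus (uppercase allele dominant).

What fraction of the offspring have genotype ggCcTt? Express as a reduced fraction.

GgCcTt gametes: GCT×1, GCt×1, GcT×1, Gct×1, gCT×1, gCt×1, gcT×1, gct×1
GgccTt gametes: GcT×2, Gct×2, gcT×2, gct×2
GgCcTt×GgccTt grid (8·8=64): GGCcTT=2 GGCcTt=4 GGCctt=2 GGccTT=2 GGccTt=4 GGcctt=2 GgCcTT=4 GgCcTt=8 GgCctt=4 GgccTT=4 GgccTt=8 Ggcctt=4 ggCcTT=2 ggCcTt=4 ggCctt=2 ggccTT=2 ggccTt=4 ggcctt=2
ggCcTt hits 4/64; gcd=4; 4÷4/64÷4 = 1/16

P(ggCcTt) = 1/16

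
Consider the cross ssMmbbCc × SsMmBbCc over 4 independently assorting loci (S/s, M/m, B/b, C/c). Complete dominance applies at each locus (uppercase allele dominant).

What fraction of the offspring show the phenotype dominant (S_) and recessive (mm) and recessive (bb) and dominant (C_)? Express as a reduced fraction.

P(S_ mm bb C_) = 3/64

ssMmbbCc gametes: sMbC×4, sMbc×4, smbC×4, smbc×4
SsMmBbCc gametes: SMBC×1, SMBc×1, SMbC×1, SMbc×1, SmBC×1, SmBc×1, SmbC×1, Smbc×1, sMBC×1, sMBc×1, sMbC×1, sMbc×1, smBC×1, smBc×1, smbC×1, smbc×1
ssMmbbCc×SsMmBbCc grid (16·16=256): SsMMBbCC=4 SsMMBbCc=8 SsMMBbcc=4 SsMMbbCC=4 SsMMbbCc=8 SsMMbbcc=4 SsMmBbCC=8 SsMmBbCc=16 SsMmBbcc=8 SsMmbbCC=8 SsMmbbCc=16 SsMmbbcc=8 SsmmBbCC=4 SsmmBbCc=8 SsmmBbcc=4 SsmmbbCC=4 SsmmbbCc=8 Ssmmbbcc=4 ssMMBbCC=4 ssMMBbCc=8 ssMMBbcc=4 ssMMbbCC=4 ssMMbbCc=8 ssMMbbcc=4 ssMmBbCC=8 ssMmBbCc=16 ssMmBbcc=8 ssMmbbCC=8 ssMmbbCc=16 ssMmbbcc=8 ssmmBbCC=4 ssmmBbCc=8 ssmmBbcc=4 ssmmbbCC=4 ssmmbbCc=8 ssmmbbcc=4
S_ mm bb C_ hits 12/256; gcd=4; 12÷4/256÷4 = 3/64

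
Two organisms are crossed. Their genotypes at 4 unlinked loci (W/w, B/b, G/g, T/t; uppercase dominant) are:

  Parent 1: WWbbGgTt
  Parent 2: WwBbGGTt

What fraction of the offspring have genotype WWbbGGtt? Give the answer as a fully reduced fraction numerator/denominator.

WWbbGgTt gametes: WbGT×4, WbGt×4, WbgT×4, Wbgt×4
WwBbGGTt gametes: WBGT×2, WBGt×2, WbGT×2, WbGt×2, wBGT×2, wBGt×2, wbGT×2, wbGt×2
WWbbGgTt×WwBbGGTt grid (16·16=256): WWBbGGTT=8 WWBbGGTt=16 WWBbGGtt=8 WWBbGgTT=8 WWBbGgTt=16 WWBbGgtt=8 WWbbGGTT=8 WWbbGGTt=16 WWbbGGtt=8 WWbbGgTT=8 WWbbGgTt=16 WWbbGgtt=8 WwBbGGTT=8 WwBbGGTt=16 WwBbGGtt=8 WwBbGgTT=8 WwBbGgTt=16 WwBbGgtt=8 WwbbGGTT=8 WwbbGGTt=16 WwbbGGtt=8 WwbbGgTT=8 WwbbGgTt=16 WwbbGgtt=8
WWbbGGtt hits 8/256; gcd=8; 8÷8/256÷8 = 1/32

P(WWbbGGtt) = 1/32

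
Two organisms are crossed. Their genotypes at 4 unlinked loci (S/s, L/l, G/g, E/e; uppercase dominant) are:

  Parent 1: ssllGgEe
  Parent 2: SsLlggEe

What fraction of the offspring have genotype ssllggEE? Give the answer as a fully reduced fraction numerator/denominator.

P(ssllggEE) = 1/32

ssllGgEe gametes: slGE×4, slGe×4, slgE×4, slge×4
SsLlggEe gametes: SLgE×2, SLge×2, SlgE×2, Slge×2, sLgE×2, sLge×2, slgE×2, slge×2
ssllGgEe×SsLlggEe grid (16·16=256): SsLlGgEE=8 SsLlGgEe=16 SsLlGgee=8 SsLlggEE=8 SsLlggEe=16 SsLlggee=8 SsllGgEE=8 SsllGgEe=16 SsllGgee=8 SsllggEE=8 SsllggEe=16 Ssllggee=8 ssLlGgEE=8 ssLlGgEe=16 ssLlGgee=8 ssLlggEE=8 ssLlggEe=16 ssLlggee=8 ssllGgEE=8 ssllGgEe=16 ssllGgee=8 ssllggEE=8 ssllggEe=16 ssllggee=8
ssllggEE hits 8/256; gcd=8; 8÷8/256÷8 = 1/32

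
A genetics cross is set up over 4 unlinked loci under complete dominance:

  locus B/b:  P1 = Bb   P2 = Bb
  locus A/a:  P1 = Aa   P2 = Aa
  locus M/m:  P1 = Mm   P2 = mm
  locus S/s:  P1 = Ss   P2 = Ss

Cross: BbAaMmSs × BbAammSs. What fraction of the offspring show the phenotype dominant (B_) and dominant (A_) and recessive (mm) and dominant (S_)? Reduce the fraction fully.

P(B_ A_ mm S_) = 27/128

BbAaMmSs gametes: BAMS×1, BAMs×1, BAmS×1, BAms×1, BaMS×1, BaMs×1, BamS×1, Bams×1, bAMS×1, bAMs×1, bAmS×1, bAms×1, baMS×1, baMs×1, bamS×1, bams×1
BbAammSs gametes: BAmS×2, BAms×2, BamS×2, Bams×2, bAmS×2, bAms×2, bamS×2, bams×2
BbAaMmSs×BbAammSs grid (16·16=256): BBAAMmSS=2 BBAAMmSs=4 BBAAMmss=2 BBAAmmSS=2 BBAAmmSs=4 BBAAmmss=2 BBAaMmSS=4 BBAaMmSs=8 BBAaMmss=4 BBAammSS=4 BBAammSs=8 BBAammss=4 BBaaMmSS=2 BBaaMmSs=4 BBaaMmss=2 BBaammSS=2 BBaammSs=4 BBaammss=2 BbAAMmSS=4 BbAAMmSs=8 BbAAMmss=4 BbAAmmSS=4 BbAAmmSs=8 BbAAmmss=4 BbAaMmSS=8 BbAaMmSs=16 BbAaMmss=8 BbAammSS=8 BbAammSs=16 BbAammss=8 BbaaMmSS=4 BbaaMmSs=8 BbaaMmss=4 BbaammSS=4 BbaammSs=8 Bbaammss=4 bbAAMmSS=2 bbAAMmSs=4 bbAAMmss=2 bbAAmmSS=2 bbAAmmSs=4 bbAAmmss=2 bbAaMmSS=4 bbAaMmSs=8 bbAaMmss=4 bbAammSS=4 bbAammSs=8 bbAammss=4 bbaaMmSS=2 bbaaMmSs=4 bbaaMmss=2 bbaammSS=2 bbaammSs=4 bbaammss=2
B_ A_ mm S_ hits 54/256; gcd=2; 54÷2/256÷2 = 27/128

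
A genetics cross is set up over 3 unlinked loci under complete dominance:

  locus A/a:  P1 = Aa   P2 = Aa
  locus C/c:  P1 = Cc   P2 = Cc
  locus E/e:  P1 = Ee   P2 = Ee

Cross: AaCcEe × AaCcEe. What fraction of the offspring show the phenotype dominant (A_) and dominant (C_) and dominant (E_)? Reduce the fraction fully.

AaCcEe gametes: ACE×1, ACe×1, AcE×1, Ace×1, aCE×1, aCe×1, acE×1, ace×1
AaCcEe gametes: ACE×1, ACe×1, AcE×1, Ace×1, aCE×1, aCe×1, acE×1, ace×1
AaCcEe×AaCcEe grid (8·8=64): AACCEE=1 AACCEe=2 AACCee=1 AACcEE=2 AACcEe=4 AACcee=2 AAccEE=1 AAccEe=2 AAccee=1 AaCCEE=2 AaCCEe=4 AaCCee=2 AaCcEE=4 AaCcEe=8 AaCcee=4 AaccEE=2 AaccEe=4 Aaccee=2 aaCCEE=1 aaCCEe=2 aaCCee=1 aaCcEE=2 aaCcEe=4 aaCcee=2 aaccEE=1 aaccEe=2 aaccee=1
A_ C_ E_ hits 27/64; gcd=1; 27÷1/64÷1 = 27/64

P(A_ C_ E_) = 27/64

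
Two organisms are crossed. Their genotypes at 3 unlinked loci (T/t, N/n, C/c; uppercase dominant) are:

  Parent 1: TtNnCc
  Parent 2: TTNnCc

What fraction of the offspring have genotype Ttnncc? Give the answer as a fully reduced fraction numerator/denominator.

TtNnCc gametes: TNC×1, TNc×1, TnC×1, Tnc×1, tNC×1, tNc×1, tnC×1, tnc×1
TTNnCc gametes: TNC×2, TNc×2, TnC×2, Tnc×2
TtNnCc×TTNnCc grid (8·8=64): TTNNCC=2 TTNNCc=4 TTNNcc=2 TTNnCC=4 TTNnCc=8 TTNncc=4 TTnnCC=2 TTnnCc=4 TTnncc=2 TtNNCC=2 TtNNCc=4 TtNNcc=2 TtNnCC=4 TtNnCc=8 TtNncc=4 TtnnCC=2 TtnnCc=4 Ttnncc=2
Ttnncc hits 2/64; gcd=2; 2÷2/64÷2 = 1/32

P(Ttnncc) = 1/32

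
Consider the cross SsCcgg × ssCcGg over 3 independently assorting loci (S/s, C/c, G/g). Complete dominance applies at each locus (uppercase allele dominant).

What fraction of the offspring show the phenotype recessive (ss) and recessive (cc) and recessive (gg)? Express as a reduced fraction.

P(ss cc gg) = 1/16

SsCcgg gametes: SCg×2, Scg×2, sCg×2, scg×2
ssCcGg gametes: sCG×2, sCg×2, scG×2, scg×2
SsCcgg×ssCcGg grid (8·8=64): SsCCGg=4 SsCCgg=4 SsCcGg=8 SsCcgg=8 SsccGg=4 Ssccgg=4 ssCCGg=4 ssCCgg=4 ssCcGg=8 ssCcgg=8 ssccGg=4 ssccgg=4
ss cc gg hits 4/64; gcd=4; 4÷4/64÷4 = 1/16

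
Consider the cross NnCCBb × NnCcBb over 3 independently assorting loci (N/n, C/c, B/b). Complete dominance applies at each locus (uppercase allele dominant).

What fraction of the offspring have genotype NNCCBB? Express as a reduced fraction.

P(NNCCBB) = 1/32

NnCCBb gametes: NCB×2, NCb×2, nCB×2, nCb×2
NnCcBb gametes: NCB×1, NCb×1, NcB×1, Ncb×1, nCB×1, nCb×1, ncB×1, ncb×1
NnCCBb×NnCcBb grid (8·8=64): NNCCBB=2 NNCCBb=4 NNCCbb=2 NNCcBB=2 NNCcBb=4 NNCcbb=2 NnCCBB=4 NnCCBb=8 NnCCbb=4 NnCcBB=4 NnCcBb=8 NnCcbb=4 nnCCBB=2 nnCCBb=4 nnCCbb=2 nnCcBB=2 nnCcBb=4 nnCcbb=2
NNCCBB hits 2/64; gcd=2; 2÷2/64÷2 = 1/32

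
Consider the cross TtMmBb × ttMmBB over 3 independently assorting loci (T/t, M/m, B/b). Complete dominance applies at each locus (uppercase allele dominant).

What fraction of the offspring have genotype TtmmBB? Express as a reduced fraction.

P(TtmmBB) = 1/16

TtMmBb gametes: TMB×1, TMb×1, TmB×1, Tmb×1, tMB×1, tMb×1, tmB×1, tmb×1
ttMmBB gametes: tMB×4, tmB×4
TtMmBb×ttMmBB grid (8·8=64): TtMMBB=4 TtMMBb=4 TtMmBB=8 TtMmBb=8 TtmmBB=4 TtmmBb=4 ttMMBB=4 ttMMBb=4 ttMmBB=8 ttMmBb=8 ttmmBB=4 ttmmBb=4
TtmmBB hits 4/64; gcd=4; 4÷4/64÷4 = 1/16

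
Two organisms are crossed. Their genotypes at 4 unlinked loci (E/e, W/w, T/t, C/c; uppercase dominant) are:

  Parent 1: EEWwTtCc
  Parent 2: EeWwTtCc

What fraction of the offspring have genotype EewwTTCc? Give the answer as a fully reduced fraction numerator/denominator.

EEWwTtCc gametes: EWTC×2, EWTc×2, EWtC×2, EWtc×2, EwTC×2, EwTc×2, EwtC×2, Ewtc×2
EeWwTtCc gametes: EWTC×1, EWTc×1, EWtC×1, EWtc×1, EwTC×1, EwTc×1, EwtC×1, Ewtc×1, eWTC×1, eWTc×1, eWtC×1, eWtc×1, ewTC×1, ewTc×1, ewtC×1, ewtc×1
EEWwTtCc×EeWwTtCc grid (16·16=256): EEWWTTCC=2 EEWWTTCc=4 EEWWTTcc=2 EEWWTtCC=4 EEWWTtCc=8 EEWWTtcc=4 EEWWttCC=2 EEWWttCc=4 EEWWttcc=2 EEWwTTCC=4 EEWwTTCc=8 EEWwTTcc=4 EEWwTtCC=8 EEWwTtCc=16 EEWwTtcc=8 EEWwttCC=4 EEWwttCc=8 EEWwttcc=4 EEwwTTCC=2 EEwwTTCc=4 EEwwTTcc=2 EEwwTtCC=4 EEwwTtCc=8 EEwwTtcc=4 EEwwttCC=2 EEwwttCc=4 EEwwttcc=2 EeWWTTCC=2 EeWWTTCc=4 EeWWTTcc=2 EeWWTtCC=4 EeWWTtCc=8 EeWWTtcc=4 EeWWttCC=2 EeWWttCc=4 EeWWttcc=2 EeWwTTCC=4 EeWwTTCc=8 EeWwTTcc=4 EeWwTtCC=8 EeWwTtCc=16 EeWwTtcc=8 EeWwttCC=4 EeWwttCc=8 EeWwttcc=4 EewwTTCC=2 EewwTTCc=4 EewwTTcc=2 EewwTtCC=4 EewwTtCc=8 EewwTtcc=4 EewwttCC=2 EewwttCc=4 Eewwttcc=2
EewwTTCc hits 4/256; gcd=4; 4÷4/256÷4 = 1/64

P(EewwTTCc) = 1/64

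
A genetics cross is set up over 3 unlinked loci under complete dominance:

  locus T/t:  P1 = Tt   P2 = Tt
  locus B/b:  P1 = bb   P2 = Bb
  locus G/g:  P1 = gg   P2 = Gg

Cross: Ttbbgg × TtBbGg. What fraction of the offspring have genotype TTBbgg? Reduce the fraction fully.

Ttbbgg gametes: Tbg×4, tbg×4
TtBbGg gametes: TBG×1, TBg×1, TbG×1, Tbg×1, tBG×1, tBg×1, tbG×1, tbg×1
Ttbbgg×TtBbGg grid (8·8=64): TTBbGg=4 TTBbgg=4 TTbbGg=4 TTbbgg=4 TtBbGg=8 TtBbgg=8 TtbbGg=8 Ttbbgg=8 ttBbGg=4 ttBbgg=4 ttbbGg=4 ttbbgg=4
TTBbgg hits 4/64; gcd=4; 4÷4/64÷4 = 1/16

P(TTBbgg) = 1/16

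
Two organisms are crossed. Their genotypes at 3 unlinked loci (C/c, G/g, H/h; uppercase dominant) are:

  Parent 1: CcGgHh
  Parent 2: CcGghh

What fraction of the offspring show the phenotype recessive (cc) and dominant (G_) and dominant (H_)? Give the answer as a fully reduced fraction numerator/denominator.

P(cc G_ H_) = 3/32

CcGgHh gametes: CGH×1, CGh×1, CgH×1, Cgh×1, cGH×1, cGh×1, cgH×1, cgh×1
CcGghh gametes: CGh×2, Cgh×2, cGh×2, cgh×2
CcGgHh×CcGghh grid (8·8=64): CCGGHh=2 CCGGhh=2 CCGgHh=4 CCGghh=4 CCggHh=2 CCgghh=2 CcGGHh=4 CcGGhh=4 CcGgHh=8 CcGghh=8 CcggHh=4 Ccgghh=4 ccGGHh=2 ccGGhh=2 ccGgHh=4 ccGghh=4 ccggHh=2 ccgghh=2
cc G_ H_ hits 6/64; gcd=2; 6÷2/64÷2 = 3/32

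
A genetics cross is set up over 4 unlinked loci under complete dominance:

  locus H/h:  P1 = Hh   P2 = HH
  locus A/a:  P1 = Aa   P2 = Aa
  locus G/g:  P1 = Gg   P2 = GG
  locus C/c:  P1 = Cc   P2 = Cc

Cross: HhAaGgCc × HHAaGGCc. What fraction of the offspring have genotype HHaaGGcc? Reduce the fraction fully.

P(HHaaGGcc) = 1/64

HhAaGgCc gametes: HAGC×1, HAGc×1, HAgC×1, HAgc×1, HaGC×1, HaGc×1, HagC×1, Hagc×1, hAGC×1, hAGc×1, hAgC×1, hAgc×1, haGC×1, haGc×1, hagC×1, hagc×1
HHAaGGCc gametes: HAGC×4, HAGc×4, HaGC×4, HaGc×4
HhAaGgCc×HHAaGGCc grid (16·16=256): HHAAGGCC=4 HHAAGGCc=8 HHAAGGcc=4 HHAAGgCC=4 HHAAGgCc=8 HHAAGgcc=4 HHAaGGCC=8 HHAaGGCc=16 HHAaGGcc=8 HHAaGgCC=8 HHAaGgCc=16 HHAaGgcc=8 HHaaGGCC=4 HHaaGGCc=8 HHaaGGcc=4 HHaaGgCC=4 HHaaGgCc=8 HHaaGgcc=4 HhAAGGCC=4 HhAAGGCc=8 HhAAGGcc=4 HhAAGgCC=4 HhAAGgCc=8 HhAAGgcc=4 HhAaGGCC=8 HhAaGGCc=16 HhAaGGcc=8 HhAaGgCC=8 HhAaGgCc=16 HhAaGgcc=8 HhaaGGCC=4 HhaaGGCc=8 HhaaGGcc=4 HhaaGgCC=4 HhaaGgCc=8 HhaaGgcc=4
HHaaGGcc hits 4/256; gcd=4; 4÷4/256÷4 = 1/64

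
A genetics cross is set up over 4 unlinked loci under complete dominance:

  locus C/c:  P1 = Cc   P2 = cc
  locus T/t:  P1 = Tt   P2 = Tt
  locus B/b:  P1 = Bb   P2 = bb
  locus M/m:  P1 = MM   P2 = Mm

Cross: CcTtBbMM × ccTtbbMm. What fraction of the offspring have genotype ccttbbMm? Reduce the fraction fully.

CcTtBbMM gametes: CTBM×2, CTbM×2, CtBM×2, CtbM×2, cTBM×2, cTbM×2, ctBM×2, ctbM×2
ccTtbbMm gametes: cTbM×4, cTbm×4, ctbM×4, ctbm×4
CcTtBbMM×ccTtbbMm grid (16·16=256): CcTTBbMM=8 CcTTBbMm=8 CcTTbbMM=8 CcTTbbMm=8 CcTtBbMM=16 CcTtBbMm=16 CcTtbbMM=16 CcTtbbMm=16 CcttBbMM=8 CcttBbMm=8 CcttbbMM=8 CcttbbMm=8 ccTTBbMM=8 ccTTBbMm=8 ccTTbbMM=8 ccTTbbMm=8 ccTtBbMM=16 ccTtBbMm=16 ccTtbbMM=16 ccTtbbMm=16 ccttBbMM=8 ccttBbMm=8 ccttbbMM=8 ccttbbMm=8
ccttbbMm hits 8/256; gcd=8; 8÷8/256÷8 = 1/32

P(ccttbbMm) = 1/32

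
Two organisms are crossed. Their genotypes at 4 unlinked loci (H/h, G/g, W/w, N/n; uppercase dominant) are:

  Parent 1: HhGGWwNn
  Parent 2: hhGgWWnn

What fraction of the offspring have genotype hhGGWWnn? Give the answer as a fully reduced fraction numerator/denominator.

HhGGWwNn gametes: HGWN×2, HGWn×2, HGwN×2, HGwn×2, hGWN×2, hGWn×2, hGwN×2, hGwn×2
hhGgWWnn gametes: hGWn×8, hgWn×8
HhGGWwNn×hhGgWWnn grid (16·16=256): HhGGWWNn=16 HhGGWWnn=16 HhGGWwNn=16 HhGGWwnn=16 HhGgWWNn=16 HhGgWWnn=16 HhGgWwNn=16 HhGgWwnn=16 hhGGWWNn=16 hhGGWWnn=16 hhGGWwNn=16 hhGGWwnn=16 hhGgWWNn=16 hhGgWWnn=16 hhGgWwNn=16 hhGgWwnn=16
hhGGWWnn hits 16/256; gcd=16; 16÷16/256÷16 = 1/16

P(hhGGWWnn) = 1/16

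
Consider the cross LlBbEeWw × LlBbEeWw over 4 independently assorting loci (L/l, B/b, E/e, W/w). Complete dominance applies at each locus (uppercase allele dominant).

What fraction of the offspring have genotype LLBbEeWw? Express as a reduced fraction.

P(LLBbEeWw) = 1/32

LlBbEeWw gametes: LBEW×1, LBEw×1, LBeW×1, LBew×1, LbEW×1, LbEw×1, LbeW×1, Lbew×1, lBEW×1, lBEw×1, lBeW×1, lBew×1, lbEW×1, lbEw×1, lbeW×1, lbew×1
LlBbEeWw gametes: LBEW×1, LBEw×1, LBeW×1, LBew×1, LbEW×1, LbEw×1, LbeW×1, Lbew×1, lBEW×1, lBEw×1, lBeW×1, lBew×1, lbEW×1, lbEw×1, lbeW×1, lbew×1
LlBbEeWw×LlBbEeWw grid (16·16=256): LLBBEEWW=1 LLBBEEWw=2 LLBBEEww=1 LLBBEeWW=2 LLBBEeWw=4 LLBBEeww=2 LLBBeeWW=1 LLBBeeWw=2 LLBBeeww=1 LLBbEEWW=2 LLBbEEWw=4 LLBbEEww=2 LLBbEeWW=4 LLBbEeWw=8 LLBbEeww=4 LLBbeeWW=2 LLBbeeWw=4 LLBbeeww=2 LLbbEEWW=1 LLbbEEWw=2 LLbbEEww=1 LLbbEeWW=2 LLbbEeWw=4 LLbbEeww=2 LLbbeeWW=1 LLbbeeWw=2 LLbbeeww=1 LlBBEEWW=2 LlBBEEWw=4 LlBBEEww=2 LlBBEeWW=4 LlBBEeWw=8 LlBBEeww=4 LlBBeeWW=2 LlBBeeWw=4 LlBBeeww=2 LlBbEEWW=4 LlBbEEWw=8 LlBbEEww=4 LlBbEeWW=8 LlBbEeWw=16 LlBbEeww=8 LlBbeeWW=4 LlBbeeWw=8 LlBbeeww=4 LlbbEEWW=2 LlbbEEWw=4 LlbbEEww=2 LlbbEeWW=4 LlbbEeWw=8 LlbbEeww=4 LlbbeeWW=2 LlbbeeWw=4 Llbbeeww=2 llBBEEWW=1 llBBEEWw=2 llBBEEww=1 llBBEeWW=2 llBBEeWw=4 llBBEeww=2 llBBeeWW=1 llBBeeWw=2 llBBeeww=1 llBbEEWW=2 llBbEEWw=4 llBbEEww=2 llBbEeWW=4 llBbEeWw=8 llBbEeww=4 llBbeeWW=2 llBbeeWw=4 llBbeeww=2 llbbEEWW=1 llbbEEWw=2 llbbEEww=1 llbbEeWW=2 llbbEeWw=4 llbbEeww=2 llbbeeWW=1 llbbeeWw=2 llbbeeww=1
LLBbEeWw hits 8/256; gcd=8; 8÷8/256÷8 = 1/32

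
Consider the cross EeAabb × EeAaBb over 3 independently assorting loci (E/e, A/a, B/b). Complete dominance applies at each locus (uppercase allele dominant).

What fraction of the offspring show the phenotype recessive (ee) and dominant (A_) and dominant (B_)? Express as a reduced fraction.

EeAabb gametes: EAb×2, Eab×2, eAb×2, eab×2
EeAaBb gametes: EAB×1, EAb×1, EaB×1, Eab×1, eAB×1, eAb×1, eaB×1, eab×1
EeAabb×EeAaBb grid (8·8=64): EEAABb=2 EEAAbb=2 EEAaBb=4 EEAabb=4 EEaaBb=2 EEaabb=2 EeAABb=4 EeAAbb=4 EeAaBb=8 EeAabb=8 EeaaBb=4 Eeaabb=4 eeAABb=2 eeAAbb=2 eeAaBb=4 eeAabb=4 eeaaBb=2 eeaabb=2
ee A_ B_ hits 6/64; gcd=2; 6÷2/64÷2 = 3/32

P(ee A_ B_) = 3/32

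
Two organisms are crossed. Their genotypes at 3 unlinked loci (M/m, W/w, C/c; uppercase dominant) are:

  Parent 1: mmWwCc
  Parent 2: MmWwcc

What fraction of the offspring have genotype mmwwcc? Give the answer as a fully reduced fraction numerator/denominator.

P(mmwwcc) = 1/16

mmWwCc gametes: mWC×2, mWc×2, mwC×2, mwc×2
MmWwcc gametes: MWc×2, Mwc×2, mWc×2, mwc×2
mmWwCc×MmWwcc grid (8·8=64): MmWWCc=4 MmWWcc=4 MmWwCc=8 MmWwcc=8 MmwwCc=4 Mmwwcc=4 mmWWCc=4 mmWWcc=4 mmWwCc=8 mmWwcc=8 mmwwCc=4 mmwwcc=4
mmwwcc hits 4/64; gcd=4; 4÷4/64÷4 = 1/16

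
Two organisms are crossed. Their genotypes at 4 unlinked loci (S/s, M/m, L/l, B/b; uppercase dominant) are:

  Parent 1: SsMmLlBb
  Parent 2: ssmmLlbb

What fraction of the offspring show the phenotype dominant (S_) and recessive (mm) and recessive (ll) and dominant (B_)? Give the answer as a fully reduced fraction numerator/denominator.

SsMmLlBb gametes: SMLB×1, SMLb×1, SMlB×1, SMlb×1, SmLB×1, SmLb×1, SmlB×1, Smlb×1, sMLB×1, sMLb×1, sMlB×1, sMlb×1, smLB×1, smLb×1, smlB×1, smlb×1
ssmmLlbb gametes: smLb×8, smlb×8
SsMmLlBb×ssmmLlbb grid (16·16=256): SsMmLLBb=8 SsMmLLbb=8 SsMmLlBb=16 SsMmLlbb=16 SsMmllBb=8 SsMmllbb=8 SsmmLLBb=8 SsmmLLbb=8 SsmmLlBb=16 SsmmLlbb=16 SsmmllBb=8 Ssmmllbb=8 ssMmLLBb=8 ssMmLLbb=8 ssMmLlBb=16 ssMmLlbb=16 ssMmllBb=8 ssMmllbb=8 ssmmLLBb=8 ssmmLLbb=8 ssmmLlBb=16 ssmmLlbb=16 ssmmllBb=8 ssmmllbb=8
S_ mm ll B_ hits 8/256; gcd=8; 8÷8/256÷8 = 1/32

P(S_ mm ll B_) = 1/32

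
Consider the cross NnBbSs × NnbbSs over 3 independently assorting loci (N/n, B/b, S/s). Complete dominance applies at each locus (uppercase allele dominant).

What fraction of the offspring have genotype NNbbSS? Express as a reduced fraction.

NnBbSs gametes: NBS×1, NBs×1, NbS×1, Nbs×1, nBS×1, nBs×1, nbS×1, nbs×1
NnbbSs gametes: NbS×2, Nbs×2, nbS×2, nbs×2
NnBbSs×NnbbSs grid (8·8=64): NNBbSS=2 NNBbSs=4 NNBbss=2 NNbbSS=2 NNbbSs=4 NNbbss=2 NnBbSS=4 NnBbSs=8 NnBbss=4 NnbbSS=4 NnbbSs=8 Nnbbss=4 nnBbSS=2 nnBbSs=4 nnBbss=2 nnbbSS=2 nnbbSs=4 nnbbss=2
NNbbSS hits 2/64; gcd=2; 2÷2/64÷2 = 1/32

P(NNbbSS) = 1/32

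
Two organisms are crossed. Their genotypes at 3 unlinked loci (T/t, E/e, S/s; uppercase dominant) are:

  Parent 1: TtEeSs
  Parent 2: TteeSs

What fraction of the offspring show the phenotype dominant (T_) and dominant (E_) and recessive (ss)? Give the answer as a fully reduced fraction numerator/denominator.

TtEeSs gametes: TES×1, TEs×1, TeS×1, Tes×1, tES×1, tEs×1, teS×1, tes×1
TteeSs gametes: TeS×2, Tes×2, teS×2, tes×2
TtEeSs×TteeSs grid (8·8=64): TTEeSS=2 TTEeSs=4 TTEess=2 TTeeSS=2 TTeeSs=4 TTeess=2 TtEeSS=4 TtEeSs=8 TtEess=4 TteeSS=4 TteeSs=8 Tteess=4 ttEeSS=2 ttEeSs=4 ttEess=2 tteeSS=2 tteeSs=4 tteess=2
T_ E_ ss hits 6/64; gcd=2; 6÷2/64÷2 = 3/32

P(T_ E_ ss) = 3/32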